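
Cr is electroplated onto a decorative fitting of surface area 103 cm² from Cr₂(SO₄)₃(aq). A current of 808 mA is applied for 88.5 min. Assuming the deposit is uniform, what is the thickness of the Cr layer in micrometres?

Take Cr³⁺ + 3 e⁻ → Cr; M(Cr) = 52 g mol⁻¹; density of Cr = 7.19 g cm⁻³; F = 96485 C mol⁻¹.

Q = I·t = 0.8080 × 5310.0 = 4290 C; n(e⁻) = 0.04447 mol.
n(Cr) = n(e⁻)/3 = 0.01482 mol, so m = 0.01482 × 52 = 0.7708 g.
Volume = m/ρ = 0.7708 / 7.19 = 0.1072 cm³.
Thickness = V/A = 0.1072 / 103 = 0.00104 cm = 10.4 μm.

10.4 μm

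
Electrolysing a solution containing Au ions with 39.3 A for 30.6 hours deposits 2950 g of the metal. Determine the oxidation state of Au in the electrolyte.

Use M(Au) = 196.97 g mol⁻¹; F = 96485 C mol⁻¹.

Q = I·t = 39.30 A × 110160 s = 4329000 C, so n(e⁻) = 4329000/96485 = 44.87 mol.
n(Au) deposited = 2950 / 196.97 = 14.98 mol.
Electrons per atom = n(e⁻)/n(Au) = 44.87 / 14.98 = 3.00 ≈ 3, so the ion is Au³⁺.

+3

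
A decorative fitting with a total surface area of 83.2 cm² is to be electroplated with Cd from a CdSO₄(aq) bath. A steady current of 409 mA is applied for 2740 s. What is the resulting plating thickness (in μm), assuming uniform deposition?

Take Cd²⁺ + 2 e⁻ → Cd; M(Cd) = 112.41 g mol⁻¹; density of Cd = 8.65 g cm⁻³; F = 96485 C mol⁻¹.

Q = I·t = 0.4090 × 2740.0 = 1121 C; n(e⁻) = 0.01161 mol.
n(Cd) = n(e⁻)/2 = 0.005807 mol, so m = 0.005807 × 112.41 = 0.6528 g.
Volume = m/ρ = 0.6528 / 8.65 = 0.07547 cm³.
Thickness = V/A = 0.07547 / 83.2 = 9.07 × 10⁻⁴ cm = 9.07 μm.

9.07 μm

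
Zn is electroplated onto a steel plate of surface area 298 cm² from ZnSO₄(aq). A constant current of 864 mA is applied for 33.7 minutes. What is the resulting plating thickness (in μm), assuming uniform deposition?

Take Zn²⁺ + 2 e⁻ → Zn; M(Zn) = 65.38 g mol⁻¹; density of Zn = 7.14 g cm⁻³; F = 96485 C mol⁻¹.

Q = I·t = 0.8640 × 2022.0 = 1747 C; n(e⁻) = 0.01811 mol.
n(Zn) = n(e⁻)/2 = 0.009053 mol, so m = 0.009053 × 65.38 = 0.5919 g.
Volume = m/ρ = 0.5919 / 7.14 = 0.08290 cm³.
Thickness = V/A = 0.08290 / 298 = 2.78 × 10⁻⁴ cm = 2.78 μm.

2.78 μm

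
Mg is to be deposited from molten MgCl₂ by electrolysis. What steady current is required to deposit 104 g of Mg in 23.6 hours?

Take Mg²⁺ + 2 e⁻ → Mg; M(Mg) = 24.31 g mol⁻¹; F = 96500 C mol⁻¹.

9.72 A

n(Mg) = 104 / 24.31 = 4.278 mol.
n(e⁻) = 2 × 4.278 = 8.556 mol.
Q = n(e⁻)·F = 8.556 × 96500 = 825700 C.
I = Q/t = 825700 / 84960 s = 9.72 A.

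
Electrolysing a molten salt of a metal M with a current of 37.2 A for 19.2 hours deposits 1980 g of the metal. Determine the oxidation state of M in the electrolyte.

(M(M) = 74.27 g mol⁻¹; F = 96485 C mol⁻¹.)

Q = I·t = 37.20 A × 69120 s = 2571000 C, so n(e⁻) = 2571000/96485 = 26.65 mol.
n(M) deposited = 1980 / 74.27 = 26.66 mol.
Electrons per atom = n(e⁻)/n(M) = 26.65 / 26.66 = 1.00 ≈ 1, so the ion is M⁺.

+1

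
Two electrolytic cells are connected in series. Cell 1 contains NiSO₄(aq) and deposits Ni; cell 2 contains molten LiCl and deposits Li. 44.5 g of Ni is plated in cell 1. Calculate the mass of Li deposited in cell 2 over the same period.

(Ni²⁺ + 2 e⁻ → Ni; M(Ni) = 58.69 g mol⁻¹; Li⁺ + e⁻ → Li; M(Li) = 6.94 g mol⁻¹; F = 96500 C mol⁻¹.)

n(Ni) = 44.5 / 58.69 = 0.7582 mol.
Since Ni²⁺ + 2 e⁻ → Ni, n(e⁻) passed = 2 × 0.7582 = 1.516 mol.
Cells in series carry the same charge, so the same 1.516 mol of electrons passes through cell 2.
Li⁺ + e⁻ → Li, so n(Li) = 1.516 / 1 = 1.516 mol.
m(Li) = 1.516 × 6.94 = 10.5 g.

10.5 g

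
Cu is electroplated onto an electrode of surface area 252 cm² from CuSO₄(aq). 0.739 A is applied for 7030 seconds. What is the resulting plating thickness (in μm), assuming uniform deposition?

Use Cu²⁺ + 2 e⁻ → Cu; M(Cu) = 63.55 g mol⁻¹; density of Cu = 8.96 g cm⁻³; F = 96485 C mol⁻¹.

7.58 μm

Q = I·t = 0.7390 × 7030.0 = 5195 C; n(e⁻) = 0.05384 mol.
n(Cu) = n(e⁻)/2 = 0.02692 mol, so m = 0.02692 × 63.55 = 1.711 g.
Volume = m/ρ = 1.711 / 8.96 = 0.1909 cm³.
Thickness = V/A = 0.1909 / 252 = 7.58 × 10⁻⁴ cm = 7.58 μm.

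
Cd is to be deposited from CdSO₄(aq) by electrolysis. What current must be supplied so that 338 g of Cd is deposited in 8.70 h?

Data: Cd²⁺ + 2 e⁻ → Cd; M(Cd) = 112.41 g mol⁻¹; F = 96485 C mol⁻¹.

18.5 A

n(Cd) = 338 / 112.41 = 3.007 mol.
n(e⁻) = 2 × 3.007 = 6.014 mol.
Q = n(e⁻)·F = 6.014 × 96485 = 580200 C.
I = Q/t = 580200 / 31320 s = 18.5 A.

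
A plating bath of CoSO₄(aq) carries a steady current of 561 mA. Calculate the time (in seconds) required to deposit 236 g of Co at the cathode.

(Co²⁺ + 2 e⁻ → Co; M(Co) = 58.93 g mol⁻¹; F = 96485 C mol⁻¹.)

1.38 × 10⁶ s

n(Co) = m/M = 236 / 58.93 = 4.005 mol.
Each Co atom requires 2 electrons, so n(e⁻) = 2 × 4.005 = 8.010 mol.
Q = n(e⁻)·F = 8.010 × 96485 = 772800 C.
t = Q/I = 772800 / 0.5610 A = 1378000 s.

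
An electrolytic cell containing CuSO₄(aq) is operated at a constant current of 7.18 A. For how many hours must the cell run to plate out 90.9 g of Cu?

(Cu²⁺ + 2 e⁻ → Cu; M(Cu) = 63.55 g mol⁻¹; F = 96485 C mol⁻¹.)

10.7 h

n(Cu) = m/M = 90.9 / 63.55 = 1.430 mol.
Each Cu atom requires 2 electrons, so n(e⁻) = 2 × 1.430 = 2.861 mol.
Q = n(e⁻)·F = 2.861 × 96485 = 276000 C.
t = Q/I = 276000 / 7.180 A = 38440 s = 10.7 h.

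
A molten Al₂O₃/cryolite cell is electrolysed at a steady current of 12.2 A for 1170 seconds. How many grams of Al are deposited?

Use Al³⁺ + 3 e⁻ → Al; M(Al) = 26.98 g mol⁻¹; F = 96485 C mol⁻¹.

Q = I·t = 12.20 A × 1170.0 s = 14270 C.
n(e⁻) = Q/F = 14270 / 96485 = 0.1479 mol.
Al³⁺ + 3 e⁻ → Al, so n(Al) = n(e⁻)/3 = 0.04931 mol.
m = n·M = 0.04931 × 26.98 = 1.33 g.

1.33 g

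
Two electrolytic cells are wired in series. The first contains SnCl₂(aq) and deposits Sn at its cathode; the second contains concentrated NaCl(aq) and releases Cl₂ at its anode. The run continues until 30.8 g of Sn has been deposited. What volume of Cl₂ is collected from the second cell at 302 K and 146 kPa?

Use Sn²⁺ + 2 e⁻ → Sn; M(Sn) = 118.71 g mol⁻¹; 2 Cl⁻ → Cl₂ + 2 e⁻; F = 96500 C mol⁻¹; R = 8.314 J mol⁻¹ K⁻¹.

4.46 L

n(Sn) = 30.8 / 118.71 = 0.2595 mol, so n(e⁻) = 2 × 0.2595 = 0.5189 mol.
The cells are in series, so the same 0.5189 mol of electrons passes through the second cell.
2 Cl⁻ → Cl₂ + 2 e⁻ — 2 mol e⁻ per mol Cl₂, so n(Cl₂) = 0.5189/2 = 0.2595 mol.
V = nRT/P = (0.2595 × 8.314 × 302) / (146 × 10³) = 0.00446 m³ = 4.46 L.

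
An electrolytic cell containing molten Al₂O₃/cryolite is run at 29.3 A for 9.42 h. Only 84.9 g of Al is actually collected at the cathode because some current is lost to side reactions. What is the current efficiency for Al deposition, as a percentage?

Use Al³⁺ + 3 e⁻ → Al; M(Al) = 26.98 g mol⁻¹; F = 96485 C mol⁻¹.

91.7 %

Q = I·t = 29.30 × 33912 = 993600 C; n(e⁻) = 993600/96485 = 10.30 mol.
Theoretical n(Al) = n(e⁻)/3 = 3.433 mol, i.e. m_theo = 3.433 × 26.98 = 92.62 g.
Efficiency = m_actual / m_theo = 84.9 / 92.62 = 91.7 %.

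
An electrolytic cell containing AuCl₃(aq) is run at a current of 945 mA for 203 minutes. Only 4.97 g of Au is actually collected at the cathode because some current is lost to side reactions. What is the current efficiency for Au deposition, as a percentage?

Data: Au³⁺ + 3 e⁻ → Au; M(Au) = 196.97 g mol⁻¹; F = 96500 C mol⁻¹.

63.5 %

Q = I·t = 0.9450 × 12180 = 11510 C; n(e⁻) = 11510/96500 = 0.1193 mol.
Theoretical n(Au) = n(e⁻)/3 = 0.03976 mol, i.e. m_theo = 0.03976 × 196.97 = 7.831 g.
Efficiency = m_actual / m_theo = 4.97 / 7.831 = 63.5 %.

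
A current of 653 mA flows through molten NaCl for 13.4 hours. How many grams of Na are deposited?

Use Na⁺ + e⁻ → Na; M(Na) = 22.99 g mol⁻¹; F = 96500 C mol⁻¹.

Q = I·t = 0.6530 A × 48240 s = 31500 C.
n(e⁻) = Q/F = 31500 / 96500 = 0.3264 mol.
Na⁺ + e⁻ → Na, so n(Na) = n(e⁻)/1 = 0.3264 mol.
m = n·M = 0.3264 × 22.99 = 7.50 g.

7.50 g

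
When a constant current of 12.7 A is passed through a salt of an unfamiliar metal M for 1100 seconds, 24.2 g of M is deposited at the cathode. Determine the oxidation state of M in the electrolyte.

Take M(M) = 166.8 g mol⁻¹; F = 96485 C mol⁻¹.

Q = I·t = 12.70 A × 1100.0 s = 13970 C, so n(e⁻) = 13970/96485 = 0.1448 mol.
n(M) deposited = 24.2 / 166.8 = 0.1451 mol.
Electrons per atom = n(e⁻)/n(M) = 0.1448 / 0.1451 = 0.998 ≈ 1, so the ion is M⁺.

+1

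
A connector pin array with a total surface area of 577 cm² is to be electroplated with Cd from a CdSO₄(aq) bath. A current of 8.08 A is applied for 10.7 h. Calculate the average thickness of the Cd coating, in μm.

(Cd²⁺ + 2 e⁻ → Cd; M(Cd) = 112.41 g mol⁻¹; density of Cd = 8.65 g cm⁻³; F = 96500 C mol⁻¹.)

363 μm

Q = I·t = 8.080 × 38520 = 311200 C; n(e⁻) = 3.225 mol.
n(Cd) = n(e⁻)/2 = 1.613 mol, so m = 1.613 × 112.41 = 181.3 g.
Volume = m/ρ = 181.3 / 8.65 = 20.96 cm³.
Thickness = V/A = 20.96 / 577 = 0.0363 cm = 363 μm.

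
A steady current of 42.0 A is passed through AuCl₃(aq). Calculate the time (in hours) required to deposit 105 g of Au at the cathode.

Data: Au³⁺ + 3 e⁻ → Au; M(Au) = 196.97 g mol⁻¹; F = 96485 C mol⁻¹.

n(Au) = m/M = 105 / 196.97 = 0.5331 mol.
Each Au atom requires 3 electrons, so n(e⁻) = 3 × 0.5331 = 1.599 mol.
Q = n(e⁻)·F = 1.599 × 96485 = 154300 C.
t = Q/I = 154300 / 42.00 A = 3674 s = 1.02 h.

1.02 h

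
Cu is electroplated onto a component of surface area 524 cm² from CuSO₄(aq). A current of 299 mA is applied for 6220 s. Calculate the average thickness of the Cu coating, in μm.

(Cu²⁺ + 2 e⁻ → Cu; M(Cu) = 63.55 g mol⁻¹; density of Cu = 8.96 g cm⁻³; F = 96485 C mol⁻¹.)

1.30 μm

Q = I·t = 0.2990 × 6220.0 = 1860 C; n(e⁻) = 0.01928 mol.
n(Cu) = n(e⁻)/2 = 0.009638 mol, so m = 0.009638 × 63.55 = 0.6125 g.
Volume = m/ρ = 0.6125 / 8.96 = 0.06836 cm³.
Thickness = V/A = 0.06836 / 524 = 1.30 × 10⁻⁴ cm = 1.30 μm.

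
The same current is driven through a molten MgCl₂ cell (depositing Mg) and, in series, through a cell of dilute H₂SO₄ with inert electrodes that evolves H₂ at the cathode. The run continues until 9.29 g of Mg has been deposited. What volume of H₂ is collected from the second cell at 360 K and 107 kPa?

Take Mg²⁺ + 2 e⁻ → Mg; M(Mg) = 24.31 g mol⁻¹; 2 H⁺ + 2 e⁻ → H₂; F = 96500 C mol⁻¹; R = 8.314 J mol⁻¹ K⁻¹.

n(Mg) = 9.29 / 24.31 = 0.3821 mol, so n(e⁻) = 2 × 0.3821 = 0.7643 mol.
The cells are in series, so the same 0.7643 mol of electrons passes through the second cell.
2 H⁺ + 2 e⁻ → H₂ — 2 mol e⁻ per mol H₂, so n(H₂) = 0.7643/2 = 0.3821 mol.
V = nRT/P = (0.3821 × 8.314 × 360) / (107 × 10³) = 0.0107 m³ = 10.7 L.

10.7 L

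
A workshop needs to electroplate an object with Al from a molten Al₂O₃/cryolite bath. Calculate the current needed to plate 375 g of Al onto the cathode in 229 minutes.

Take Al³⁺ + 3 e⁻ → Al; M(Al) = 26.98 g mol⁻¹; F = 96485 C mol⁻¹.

293 A

n(Al) = 375 / 26.98 = 13.90 mol.
n(e⁻) = 3 × 13.90 = 41.70 mol.
Q = n(e⁻)·F = 41.70 × 96485 = 4023000 C.
I = Q/t = 4023000 / 13740 s = 293 A.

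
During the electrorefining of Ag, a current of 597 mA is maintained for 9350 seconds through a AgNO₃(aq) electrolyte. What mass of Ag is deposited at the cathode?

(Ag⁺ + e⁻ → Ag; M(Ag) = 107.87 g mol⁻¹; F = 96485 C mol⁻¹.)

Q = I·t = 0.5970 A × 9350.0 s = 5582 C.
n(e⁻) = Q/F = 5582 / 96485 = 0.05785 mol.
Ag⁺ + e⁻ → Ag, so n(Ag) = n(e⁻)/1 = 0.05785 mol.
m = n·M = 0.05785 × 107.87 = 6.24 g.

6.24 g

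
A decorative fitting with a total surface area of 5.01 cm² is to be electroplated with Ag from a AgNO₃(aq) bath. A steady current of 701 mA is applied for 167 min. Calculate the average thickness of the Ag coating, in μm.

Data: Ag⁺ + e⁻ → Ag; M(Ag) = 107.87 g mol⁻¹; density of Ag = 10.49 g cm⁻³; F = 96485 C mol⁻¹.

Q = I·t = 0.7010 × 10020 = 7024 C; n(e⁻) = 0.07280 mol.
n(Ag) = n(e⁻)/1 = 0.07280 mol, so m = 0.07280 × 107.87 = 7.853 g.
Volume = m/ρ = 7.853 / 10.49 = 0.7486 cm³.
Thickness = V/A = 0.7486 / 5.01 = 0.149 cm = 1490 μm.

1490 μm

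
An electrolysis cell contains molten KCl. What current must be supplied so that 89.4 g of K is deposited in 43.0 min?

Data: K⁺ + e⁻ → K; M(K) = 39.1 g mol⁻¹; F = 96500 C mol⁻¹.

n(K) = 89.4 / 39.1 = 2.286 mol.
n(e⁻) = 1 × 2.286 = 2.286 mol.
Q = n(e⁻)·F = 2.286 × 96500 = 220600 C.
I = Q/t = 220600 / 2580.0 s = 85.5 A.

85.5 A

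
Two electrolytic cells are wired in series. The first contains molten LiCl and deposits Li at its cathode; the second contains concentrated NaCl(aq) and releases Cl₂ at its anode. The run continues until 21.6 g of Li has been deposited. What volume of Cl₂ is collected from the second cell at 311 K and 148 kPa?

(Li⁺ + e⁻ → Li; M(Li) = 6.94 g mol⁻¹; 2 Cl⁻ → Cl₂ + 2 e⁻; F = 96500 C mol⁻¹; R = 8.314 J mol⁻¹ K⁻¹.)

n(Li) = 21.6 / 6.94 = 3.112 mol, so n(e⁻) = 1 × 3.112 = 3.112 mol.
The cells are in series, so the same 3.112 mol of electrons passes through the second cell.
2 Cl⁻ → Cl₂ + 2 e⁻ — 2 mol e⁻ per mol Cl₂, so n(Cl₂) = 3.112/2 = 1.556 mol.
V = nRT/P = (1.556 × 8.314 × 311) / (148 × 10³) = 0.0272 m³ = 27.2 L.

27.2 L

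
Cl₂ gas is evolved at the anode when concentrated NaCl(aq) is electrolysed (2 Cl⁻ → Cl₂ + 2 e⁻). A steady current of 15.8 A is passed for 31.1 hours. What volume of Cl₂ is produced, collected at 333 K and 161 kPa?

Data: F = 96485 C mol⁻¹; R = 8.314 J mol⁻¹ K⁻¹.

Q = I·t = 15.80 A × 111960 s = 1769000 C.
n(e⁻) = Q/F = 1769000 / 96485 = 18.33 mol.
2 electrons are transferred per Cl₂ molecule, so n(Cl₂) = 18.33 / 2 = 9.167 mol.
V = nRT/P = (9.167 × 8.314 × 333) / (161 × 10³ Pa) = 0.158 m³ = 158 L.

158 L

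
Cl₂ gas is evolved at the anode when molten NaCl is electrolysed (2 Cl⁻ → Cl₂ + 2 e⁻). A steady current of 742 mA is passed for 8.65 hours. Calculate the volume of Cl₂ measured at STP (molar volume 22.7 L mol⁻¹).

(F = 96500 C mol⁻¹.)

Q = I·t = 0.7420 A × 31140 s = 23110 C.
n(e⁻) = Q/F = 23110 / 96500 = 0.2394 mol.
2 electrons are transferred per Cl₂ molecule, so n(Cl₂) = 0.2394 / 2 = 0.1197 mol.
V = n × V_m = 0.1197 × 22.7 = 2.72 L.

2.72 L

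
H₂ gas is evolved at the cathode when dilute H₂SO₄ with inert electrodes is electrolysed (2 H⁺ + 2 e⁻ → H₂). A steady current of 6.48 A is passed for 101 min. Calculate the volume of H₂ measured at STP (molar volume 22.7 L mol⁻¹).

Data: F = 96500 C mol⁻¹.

4.62 L

Q = I·t = 6.480 A × 6060.0 s = 39270 C.
n(e⁻) = Q/F = 39270 / 96500 = 0.4069 mol.
2 electrons are transferred per H₂ molecule, so n(H₂) = 0.4069 / 2 = 0.2035 mol.
V = n × V_m = 0.2035 × 22.7 = 4.62 L.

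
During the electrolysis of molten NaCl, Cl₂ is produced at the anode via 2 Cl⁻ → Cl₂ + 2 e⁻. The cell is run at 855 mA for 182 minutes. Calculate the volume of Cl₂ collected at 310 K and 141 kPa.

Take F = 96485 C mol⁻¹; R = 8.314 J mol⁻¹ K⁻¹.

Q = I·t = 0.8550 A × 10920 s = 9337 C.
n(e⁻) = Q/F = 9337 / 96485 = 0.09677 mol.
2 electrons are transferred per Cl₂ molecule, so n(Cl₂) = 0.09677 / 2 = 0.04838 mol.
V = nRT/P = (0.04838 × 8.314 × 310) / (141 × 10³ Pa) = 8.84 × 10⁻⁴ m³ = 0.884 L.

0.884 L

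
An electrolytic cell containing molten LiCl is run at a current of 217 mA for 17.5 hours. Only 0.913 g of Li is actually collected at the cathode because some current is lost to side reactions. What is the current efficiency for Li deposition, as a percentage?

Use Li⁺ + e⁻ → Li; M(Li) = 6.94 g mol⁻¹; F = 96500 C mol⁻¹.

Q = I·t = 0.2170 × 63000 = 13670 C; n(e⁻) = 13670/96500 = 0.1417 mol.
Theoretical n(Li) = n(e⁻)/1 = 0.1417 mol, i.e. m_theo = 0.1417 × 6.94 = 0.9832 g.
Efficiency = m_actual / m_theo = 0.913 / 0.9832 = 92.9 %.

92.9 %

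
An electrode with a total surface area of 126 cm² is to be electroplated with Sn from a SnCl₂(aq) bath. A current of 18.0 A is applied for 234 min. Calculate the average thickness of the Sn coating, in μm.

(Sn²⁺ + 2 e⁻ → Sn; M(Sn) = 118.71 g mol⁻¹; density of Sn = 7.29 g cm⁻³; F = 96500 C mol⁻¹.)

Q = I·t = 18.00 × 14040 = 252700 C; n(e⁻) = 2.619 mol.
n(Sn) = n(e⁻)/2 = 1.309 mol, so m = 1.309 × 118.71 = 155.4 g.
Volume = m/ρ = 155.4 / 7.29 = 21.32 cm³.
Thickness = V/A = 21.32 / 126 = 0.169 cm = 1690 μm.

1690 μm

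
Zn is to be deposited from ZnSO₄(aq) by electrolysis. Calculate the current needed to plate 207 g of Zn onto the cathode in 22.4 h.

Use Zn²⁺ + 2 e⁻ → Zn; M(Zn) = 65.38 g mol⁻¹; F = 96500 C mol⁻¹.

7.58 A

n(Zn) = 207 / 65.38 = 3.166 mol.
n(e⁻) = 2 × 3.166 = 6.332 mol.
Q = n(e⁻)·F = 6.332 × 96500 = 611100 C.
I = Q/t = 611100 / 80640 s = 7.58 A.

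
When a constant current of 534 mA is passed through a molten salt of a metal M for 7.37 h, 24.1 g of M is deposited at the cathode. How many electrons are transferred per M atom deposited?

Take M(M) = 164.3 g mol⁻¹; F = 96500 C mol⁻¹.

Q = I·t = 0.5340 A × 26532 s = 14170 C, so n(e⁻) = 14170/96500 = 0.1468 mol.
n(M) deposited = 24.1 / 164.3 = 0.1467 mol.
Electrons per atom = n(e⁻)/n(M) = 0.1468 / 0.1467 = 1.00 ≈ 1, so the ion is M⁺.

1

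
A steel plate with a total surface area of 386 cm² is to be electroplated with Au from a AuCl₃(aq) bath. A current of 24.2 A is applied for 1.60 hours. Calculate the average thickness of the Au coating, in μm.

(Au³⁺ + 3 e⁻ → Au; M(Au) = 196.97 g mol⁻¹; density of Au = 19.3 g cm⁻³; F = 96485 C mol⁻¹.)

Q = I·t = 24.20 × 5760.0 = 139400 C; n(e⁻) = 1.445 mol.
n(Au) = n(e⁻)/3 = 0.4816 mol, so m = 0.4816 × 196.97 = 94.85 g.
Volume = m/ρ = 94.85 / 19.3 = 4.915 cm³.
Thickness = V/A = 4.915 / 386 = 0.0127 cm = 127 μm.

127 μm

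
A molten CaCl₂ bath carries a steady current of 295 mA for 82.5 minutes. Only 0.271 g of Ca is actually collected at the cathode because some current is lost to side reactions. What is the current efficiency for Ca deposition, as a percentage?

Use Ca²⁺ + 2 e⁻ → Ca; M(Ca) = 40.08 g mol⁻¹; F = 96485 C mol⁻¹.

Q = I·t = 0.2950 × 4950.0 = 1460 C; n(e⁻) = 1460/96485 = 0.01513 mol.
Theoretical n(Ca) = n(e⁻)/2 = 0.007567 mol, i.e. m_theo = 0.007567 × 40.08 = 0.3033 g.
Efficiency = m_actual / m_theo = 0.271 / 0.3033 = 89.4 %.

89.4 %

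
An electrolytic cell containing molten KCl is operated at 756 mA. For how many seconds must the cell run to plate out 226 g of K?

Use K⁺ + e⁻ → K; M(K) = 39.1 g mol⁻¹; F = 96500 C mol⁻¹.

n(K) = m/M = 226 / 39.1 = 5.780 mol.
Each K atom requires 1 electron, so n(e⁻) = 1 × 5.780 = 5.780 mol.
Q = n(e⁻)·F = 5.780 × 96500 = 557800 C.
t = Q/I = 557800 / 0.7560 A = 737800 s.

7.38 × 10⁵ s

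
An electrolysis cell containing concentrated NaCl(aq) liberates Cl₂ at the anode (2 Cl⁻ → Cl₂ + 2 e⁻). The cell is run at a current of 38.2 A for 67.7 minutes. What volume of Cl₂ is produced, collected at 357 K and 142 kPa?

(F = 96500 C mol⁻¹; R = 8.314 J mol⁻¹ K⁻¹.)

Q = I·t = 38.20 A × 4062.0 s = 155200 C.
n(e⁻) = Q/F = 155200 / 96500 = 1.608 mol.
2 electrons are transferred per Cl₂ molecule, so n(Cl₂) = 1.608 / 2 = 0.8040 mol.
V = nRT/P = (0.8040 × 8.314 × 357) / (142 × 10³ Pa) = 0.0168 m³ = 16.8 L.

16.8 L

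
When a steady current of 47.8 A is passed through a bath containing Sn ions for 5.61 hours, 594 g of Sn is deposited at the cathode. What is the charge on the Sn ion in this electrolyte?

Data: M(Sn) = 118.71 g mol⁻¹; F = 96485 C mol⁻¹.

Q = I·t = 47.80 A × 20196 s = 965400 C, so n(e⁻) = 965400/96485 = 10.01 mol.
n(Sn) deposited = 594 / 118.71 = 5.004 mol.
Electrons per atom = n(e⁻)/n(Sn) = 10.01 / 5.004 = 2.00 ≈ 2, so the ion is Sn²⁺.

+2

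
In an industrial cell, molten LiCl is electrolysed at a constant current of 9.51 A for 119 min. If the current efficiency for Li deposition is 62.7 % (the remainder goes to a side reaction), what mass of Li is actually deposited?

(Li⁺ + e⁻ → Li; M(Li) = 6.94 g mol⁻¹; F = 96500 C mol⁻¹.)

Q = I·t = 9.510 × 7140.0 = 67900 C.
n(e⁻) = 67900/96500 = 0.7036 mol; theoretically n(Li) = 0.7036/1 = 0.7036 mol, m_theo = 4.883 g.
At 62.7 % efficiency, m_actual = 0.627 × 4.883 = 3.06 g.

3.06 g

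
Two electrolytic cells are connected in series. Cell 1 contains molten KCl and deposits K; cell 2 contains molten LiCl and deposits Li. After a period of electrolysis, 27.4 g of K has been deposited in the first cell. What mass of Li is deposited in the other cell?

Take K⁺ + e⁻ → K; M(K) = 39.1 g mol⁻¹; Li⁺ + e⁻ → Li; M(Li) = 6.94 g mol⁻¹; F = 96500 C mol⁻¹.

4.86 g

n(K) = 27.4 / 39.1 = 0.7008 mol.
Since K⁺ + e⁻ → K, n(e⁻) passed = 1 × 0.7008 = 0.7008 mol.
Cells in series carry the same charge, so the same 0.7008 mol of electrons passes through cell 2.
Li⁺ + e⁻ → Li, so n(Li) = 0.7008 / 1 = 0.7008 mol.
m(Li) = 0.7008 × 6.94 = 4.86 g.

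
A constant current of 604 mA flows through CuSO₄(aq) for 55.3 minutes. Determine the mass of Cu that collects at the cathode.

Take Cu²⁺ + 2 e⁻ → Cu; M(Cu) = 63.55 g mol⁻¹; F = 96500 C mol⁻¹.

0.660 g

Q = I·t = 0.6040 A × 3318.0 s = 2004 C.
n(e⁻) = Q/F = 2004 / 96500 = 0.02077 mol.
Cu²⁺ + 2 e⁻ → Cu, so n(Cu) = n(e⁻)/2 = 0.01038 mol.
m = n·M = 0.01038 × 63.55 = 0.660 g.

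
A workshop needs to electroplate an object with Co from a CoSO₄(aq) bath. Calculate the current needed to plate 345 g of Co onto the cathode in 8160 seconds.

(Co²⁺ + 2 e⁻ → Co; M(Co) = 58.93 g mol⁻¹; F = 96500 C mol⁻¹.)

n(Co) = 345 / 58.93 = 5.854 mol.
n(e⁻) = 2 × 5.854 = 11.71 mol.
Q = n(e⁻)·F = 11.71 × 96500 = 1130000 C.
I = Q/t = 1130000 / 8160.0 s = 138 A.

138 A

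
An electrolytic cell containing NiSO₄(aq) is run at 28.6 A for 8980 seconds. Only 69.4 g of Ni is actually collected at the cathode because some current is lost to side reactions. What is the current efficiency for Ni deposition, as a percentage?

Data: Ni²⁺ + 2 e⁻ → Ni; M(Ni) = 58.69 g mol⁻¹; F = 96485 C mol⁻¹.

Q = I·t = 28.60 × 8980.0 = 256800 C; n(e⁻) = 256800/96485 = 2.662 mol.
Theoretical n(Ni) = n(e⁻)/2 = 1.331 mol, i.e. m_theo = 1.331 × 58.69 = 78.11 g.
Efficiency = m_actual / m_theo = 69.4 / 78.11 = 88.8 %.

88.8 %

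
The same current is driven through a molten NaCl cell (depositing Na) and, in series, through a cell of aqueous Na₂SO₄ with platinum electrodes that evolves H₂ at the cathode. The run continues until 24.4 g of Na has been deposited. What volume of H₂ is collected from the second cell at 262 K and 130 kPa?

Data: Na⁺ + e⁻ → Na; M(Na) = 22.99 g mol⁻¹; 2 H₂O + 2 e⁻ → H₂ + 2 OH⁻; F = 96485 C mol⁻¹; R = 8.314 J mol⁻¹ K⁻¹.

8.89 L

n(Na) = 24.4 / 22.99 = 1.061 mol, so n(e⁻) = 1 × 1.061 = 1.061 mol.
The cells are in series, so the same 1.061 mol of electrons passes through the second cell.
2 H₂O + 2 e⁻ → H₂ + 2 OH⁻ — 2 mol e⁻ per mol H₂, so n(H₂) = 1.061/2 = 0.5307 mol.
V = nRT/P = (0.5307 × 8.314 × 262) / (130 × 10³) = 0.00889 m³ = 8.89 L.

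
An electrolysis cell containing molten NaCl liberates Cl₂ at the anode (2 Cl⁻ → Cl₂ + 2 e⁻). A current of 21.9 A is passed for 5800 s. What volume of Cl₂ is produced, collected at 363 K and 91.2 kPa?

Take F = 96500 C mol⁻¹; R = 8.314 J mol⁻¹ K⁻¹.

21.8 L

Q = I·t = 21.90 A × 5800.0 s = 127000 C.
n(e⁻) = Q/F = 127000 / 96500 = 1.316 mol.
2 electrons are transferred per Cl₂ molecule, so n(Cl₂) = 1.316 / 2 = 0.6581 mol.
V = nRT/P = (0.6581 × 8.314 × 363) / (91.2 × 10³ Pa) = 0.0218 m³ = 21.8 L.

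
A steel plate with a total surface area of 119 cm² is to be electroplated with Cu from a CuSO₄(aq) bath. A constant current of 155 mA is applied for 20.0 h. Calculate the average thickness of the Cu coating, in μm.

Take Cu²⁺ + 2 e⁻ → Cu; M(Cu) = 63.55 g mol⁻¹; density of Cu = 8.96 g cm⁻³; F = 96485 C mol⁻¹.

Q = I·t = 0.1550 × 72000 = 11160 C; n(e⁻) = 0.1157 mol.
n(Cu) = n(e⁻)/2 = 0.05783 mol, so m = 0.05783 × 63.55 = 3.675 g.
Volume = m/ρ = 3.675 / 8.96 = 0.4102 cm³.
Thickness = V/A = 0.4102 / 119 = 0.00345 cm = 34.5 μm.

34.5 μm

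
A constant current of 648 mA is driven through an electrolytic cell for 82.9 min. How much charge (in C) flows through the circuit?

3220 C

Q = I·t = 0.6480 A × 4974.0 s = 3220 C.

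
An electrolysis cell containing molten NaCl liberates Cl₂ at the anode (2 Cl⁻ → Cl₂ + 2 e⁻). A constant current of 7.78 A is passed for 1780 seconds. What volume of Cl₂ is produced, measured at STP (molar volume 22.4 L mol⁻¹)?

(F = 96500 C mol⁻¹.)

Q = I·t = 7.780 A × 1780.0 s = 13850 C.
n(e⁻) = Q/F = 13850 / 96500 = 0.1435 mol.
2 electrons are transferred per Cl₂ molecule, so n(Cl₂) = 0.1435 / 2 = 0.07175 mol.
V = n × V_m = 0.07175 × 22.4 = 1.61 L.

1.61 L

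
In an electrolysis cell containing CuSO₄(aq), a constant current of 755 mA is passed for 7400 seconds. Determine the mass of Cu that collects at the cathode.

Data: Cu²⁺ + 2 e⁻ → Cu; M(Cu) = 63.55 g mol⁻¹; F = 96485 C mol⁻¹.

1.84 g

Q = I·t = 0.7550 A × 7400.0 s = 5587 C.
n(e⁻) = Q/F = 5587 / 96485 = 0.05791 mol.
Cu²⁺ + 2 e⁻ → Cu, so n(Cu) = n(e⁻)/2 = 0.02895 mol.
m = n·M = 0.02895 × 63.55 = 1.84 g.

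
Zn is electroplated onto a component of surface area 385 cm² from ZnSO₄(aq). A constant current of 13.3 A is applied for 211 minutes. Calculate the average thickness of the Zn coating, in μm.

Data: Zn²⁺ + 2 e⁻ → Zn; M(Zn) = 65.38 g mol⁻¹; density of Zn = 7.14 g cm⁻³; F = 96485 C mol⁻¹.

208 μm

Q = I·t = 13.30 × 12660 = 168400 C; n(e⁻) = 1.745 mol.
n(Zn) = n(e⁻)/2 = 0.8726 mol, so m = 0.8726 × 65.38 = 57.05 g.
Volume = m/ρ = 57.05 / 7.14 = 7.990 cm³.
Thickness = V/A = 7.990 / 385 = 0.0208 cm = 208 μm.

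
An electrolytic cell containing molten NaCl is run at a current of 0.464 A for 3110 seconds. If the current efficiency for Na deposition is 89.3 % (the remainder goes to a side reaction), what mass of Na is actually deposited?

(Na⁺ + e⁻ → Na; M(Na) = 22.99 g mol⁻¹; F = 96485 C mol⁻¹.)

0.307 g

Q = I·t = 0.4640 × 3110.0 = 1443 C.
n(e⁻) = 1443/96485 = 0.01496 mol; theoretically n(Na) = 0.01496/1 = 0.01496 mol, m_theo = 0.3438 g.
At 89.3 % efficiency, m_actual = 0.893 × 0.3438 = 0.307 g.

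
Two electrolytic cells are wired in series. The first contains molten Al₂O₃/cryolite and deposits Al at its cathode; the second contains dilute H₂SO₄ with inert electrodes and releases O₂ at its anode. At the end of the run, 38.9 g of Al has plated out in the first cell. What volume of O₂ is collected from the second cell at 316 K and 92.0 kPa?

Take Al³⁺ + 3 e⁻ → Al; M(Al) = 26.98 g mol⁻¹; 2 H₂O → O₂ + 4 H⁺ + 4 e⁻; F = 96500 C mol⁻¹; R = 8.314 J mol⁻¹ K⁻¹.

30.9 L

n(Al) = 38.9 / 26.98 = 1.442 mol, so n(e⁻) = 3 × 1.442 = 4.325 mol.
The cells are in series, so the same 4.325 mol of electrons passes through the second cell.
2 H₂O → O₂ + 4 H⁺ + 4 e⁻ — 4 mol e⁻ per mol O₂, so n(O₂) = 4.325/4 = 1.081 mol.
V = nRT/P = (1.081 × 8.314 × 316) / (92.0 × 10³) = 0.0309 m³ = 30.9 L.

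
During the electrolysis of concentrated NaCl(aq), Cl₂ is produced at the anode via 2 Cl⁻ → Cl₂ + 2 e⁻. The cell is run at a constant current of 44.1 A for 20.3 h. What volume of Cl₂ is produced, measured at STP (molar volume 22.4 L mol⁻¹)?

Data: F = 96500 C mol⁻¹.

374 L

Q = I·t = 44.10 A × 73080 s = 3223000 C.
n(e⁻) = Q/F = 3223000 / 96500 = 33.40 mol.
2 electrons are transferred per Cl₂ molecule, so n(Cl₂) = 33.40 / 2 = 16.70 mol.
V = n × V_m = 16.70 × 22.4 = 374 L.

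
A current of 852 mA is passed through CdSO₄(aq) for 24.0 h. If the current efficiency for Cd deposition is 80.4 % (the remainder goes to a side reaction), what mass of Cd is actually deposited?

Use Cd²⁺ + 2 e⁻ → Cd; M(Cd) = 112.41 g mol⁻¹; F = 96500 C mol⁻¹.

Q = I·t = 0.8520 × 86400 = 73610 C.
n(e⁻) = 73610/96500 = 0.7628 mol; theoretically n(Cd) = 0.7628/2 = 0.3814 mol, m_theo = 42.87 g.
At 80.4 % efficiency, m_actual = 0.804 × 42.87 = 34.5 g.

34.5 g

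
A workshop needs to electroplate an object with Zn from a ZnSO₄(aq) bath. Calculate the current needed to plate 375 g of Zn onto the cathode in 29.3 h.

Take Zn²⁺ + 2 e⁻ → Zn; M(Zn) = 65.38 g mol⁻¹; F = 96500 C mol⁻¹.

n(Zn) = 375 / 65.38 = 5.736 mol.
n(e⁻) = 2 × 5.736 = 11.47 mol.
Q = n(e⁻)·F = 11.47 × 96500 = 1107000 C.
I = Q/t = 1107000 / 105480 s = 10.5 A.

10.5 A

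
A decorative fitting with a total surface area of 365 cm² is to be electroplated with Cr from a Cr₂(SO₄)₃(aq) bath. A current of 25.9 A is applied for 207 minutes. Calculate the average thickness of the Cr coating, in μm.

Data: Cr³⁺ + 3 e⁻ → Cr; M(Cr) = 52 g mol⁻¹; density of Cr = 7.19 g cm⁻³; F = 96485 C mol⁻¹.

220 μm

Q = I·t = 25.90 × 12420 = 321700 C; n(e⁻) = 3.334 mol.
n(Cr) = n(e⁻)/3 = 1.111 mol, so m = 1.111 × 52 = 57.79 g.
Volume = m/ρ = 57.79 / 7.19 = 8.037 cm³.
Thickness = V/A = 8.037 / 365 = 0.0220 cm = 220 μm.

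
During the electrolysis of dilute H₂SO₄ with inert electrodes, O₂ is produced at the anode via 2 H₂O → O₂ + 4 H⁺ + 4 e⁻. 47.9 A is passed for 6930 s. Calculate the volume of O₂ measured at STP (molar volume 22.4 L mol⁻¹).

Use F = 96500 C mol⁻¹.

19.3 L

Q = I·t = 47.90 A × 6930.0 s = 331900 C.
n(e⁻) = Q/F = 331900 / 96500 = 3.440 mol.
4 electrons are transferred per O₂ molecule, so n(O₂) = 3.440 / 4 = 0.8600 mol.
V = n × V_m = 0.8600 × 22.4 = 19.3 L.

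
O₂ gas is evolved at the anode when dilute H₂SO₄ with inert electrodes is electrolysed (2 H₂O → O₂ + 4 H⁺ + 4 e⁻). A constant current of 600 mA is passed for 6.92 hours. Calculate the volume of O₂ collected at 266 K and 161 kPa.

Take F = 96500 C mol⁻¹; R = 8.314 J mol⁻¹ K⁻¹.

Q = I·t = 0.6000 A × 24912 s = 14950 C.
n(e⁻) = Q/F = 14950 / 96500 = 0.1549 mol.
4 electrons are transferred per O₂ molecule, so n(O₂) = 0.1549 / 4 = 0.03872 mol.
V = nRT/P = (0.03872 × 8.314 × 266) / (161 × 10³ Pa) = 5.32 × 10⁻⁴ m³ = 0.532 L.

0.532 L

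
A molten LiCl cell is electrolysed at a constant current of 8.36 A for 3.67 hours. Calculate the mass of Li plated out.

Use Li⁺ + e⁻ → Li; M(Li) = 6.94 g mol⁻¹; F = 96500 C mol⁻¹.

Q = I·t = 8.360 A × 13212 s = 110500 C.
n(e⁻) = Q/F = 110500 / 96500 = 1.145 mol.
Li⁺ + e⁻ → Li, so n(Li) = n(e⁻)/1 = 1.145 mol.
m = n·M = 1.145 × 6.94 = 7.94 g.

7.94 g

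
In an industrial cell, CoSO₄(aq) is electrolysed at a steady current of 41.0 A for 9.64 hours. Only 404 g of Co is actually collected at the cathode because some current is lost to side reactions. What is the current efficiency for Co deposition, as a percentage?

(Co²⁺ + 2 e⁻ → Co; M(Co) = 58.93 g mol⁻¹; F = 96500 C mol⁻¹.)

Q = I·t = 41.00 × 34704 = 1423000 C; n(e⁻) = 1423000/96500 = 14.74 mol.
Theoretical n(Co) = n(e⁻)/2 = 7.372 mol, i.e. m_theo = 7.372 × 58.93 = 434.5 g.
Efficiency = m_actual / m_theo = 404 / 434.5 = 93.0 %.

93.0 %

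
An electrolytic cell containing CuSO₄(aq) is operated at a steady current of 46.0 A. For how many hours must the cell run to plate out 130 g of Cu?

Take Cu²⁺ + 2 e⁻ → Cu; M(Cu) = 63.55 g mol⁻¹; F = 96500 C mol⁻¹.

2.38 h

n(Cu) = m/M = 130 / 63.55 = 2.046 mol.
Each Cu atom requires 2 electrons, so n(e⁻) = 2 × 2.046 = 4.091 mol.
Q = n(e⁻)·F = 4.091 × 96500 = 394800 C.
t = Q/I = 394800 / 46.00 A = 8583 s = 2.38 h.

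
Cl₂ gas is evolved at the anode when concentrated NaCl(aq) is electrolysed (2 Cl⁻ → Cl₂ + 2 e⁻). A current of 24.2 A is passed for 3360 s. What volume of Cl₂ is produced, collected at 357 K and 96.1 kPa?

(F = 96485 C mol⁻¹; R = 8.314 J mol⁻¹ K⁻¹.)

Q = I·t = 24.20 A × 3360.0 s = 81310 C.
n(e⁻) = Q/F = 81310 / 96485 = 0.8427 mol.
2 electrons are transferred per Cl₂ molecule, so n(Cl₂) = 0.8427 / 2 = 0.4214 mol.
V = nRT/P = (0.4214 × 8.314 × 357) / (96.1 × 10³ Pa) = 0.0130 m³ = 13.0 L.

13.0 L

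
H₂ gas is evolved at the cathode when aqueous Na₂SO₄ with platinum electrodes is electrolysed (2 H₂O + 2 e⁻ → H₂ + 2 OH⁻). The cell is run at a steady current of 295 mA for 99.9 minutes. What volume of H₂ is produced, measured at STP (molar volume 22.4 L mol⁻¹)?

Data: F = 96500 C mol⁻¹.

Q = I·t = 0.2950 A × 5994.0 s = 1768 C.
n(e⁻) = Q/F = 1768 / 96500 = 0.01832 mol.
2 electrons are transferred per H₂ molecule, so n(H₂) = 0.01832 / 2 = 0.009162 mol.
V = n × V_m = 0.009162 × 22.4 = 0.205 L.

0.205 L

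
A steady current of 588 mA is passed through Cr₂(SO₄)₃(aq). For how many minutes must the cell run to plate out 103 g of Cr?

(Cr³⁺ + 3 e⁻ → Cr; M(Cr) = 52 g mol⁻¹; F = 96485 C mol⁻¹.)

n(Cr) = m/M = 103 / 52 = 1.981 mol.
Each Cr atom requires 3 electrons, so n(e⁻) = 3 × 1.981 = 5.942 mol.
Q = n(e⁻)·F = 5.942 × 96485 = 573300 C.
t = Q/I = 573300 / 0.5880 A = 975100 s = 16300 min.

16300 min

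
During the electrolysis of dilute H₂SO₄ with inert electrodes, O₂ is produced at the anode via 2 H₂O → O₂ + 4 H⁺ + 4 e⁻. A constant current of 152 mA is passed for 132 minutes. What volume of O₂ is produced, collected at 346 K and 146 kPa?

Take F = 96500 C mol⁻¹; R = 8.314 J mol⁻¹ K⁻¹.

0.0614 L

Q = I·t = 0.1520 A × 7920.0 s = 1204 C.
n(e⁻) = Q/F = 1204 / 96500 = 0.01248 mol.
4 electrons are transferred per O₂ molecule, so n(O₂) = 0.01248 / 4 = 0.003119 mol.
V = nRT/P = (0.003119 × 8.314 × 346) / (146 × 10³ Pa) = 6.14 × 10⁻⁵ m³ = 0.0614 L.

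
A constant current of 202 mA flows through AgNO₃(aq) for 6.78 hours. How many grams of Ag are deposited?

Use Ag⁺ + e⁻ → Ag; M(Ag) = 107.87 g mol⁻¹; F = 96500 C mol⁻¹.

5.51 g

Q = I·t = 0.2020 A × 24408 s = 4930 C.
n(e⁻) = Q/F = 4930 / 96500 = 0.05109 mol.
Ag⁺ + e⁻ → Ag, so n(Ag) = n(e⁻)/1 = 0.05109 mol.
m = n·M = 0.05109 × 107.87 = 5.51 g.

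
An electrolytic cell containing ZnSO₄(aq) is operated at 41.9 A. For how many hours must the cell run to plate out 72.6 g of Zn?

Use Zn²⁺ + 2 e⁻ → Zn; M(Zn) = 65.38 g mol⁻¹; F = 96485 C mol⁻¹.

n(Zn) = m/M = 72.6 / 65.38 = 1.110 mol.
Each Zn atom requires 2 electrons, so n(e⁻) = 2 × 1.110 = 2.221 mol.
Q = n(e⁻)·F = 2.221 × 96485 = 214300 C.
t = Q/I = 214300 / 41.90 A = 5114 s = 1.42 h.

1.42 h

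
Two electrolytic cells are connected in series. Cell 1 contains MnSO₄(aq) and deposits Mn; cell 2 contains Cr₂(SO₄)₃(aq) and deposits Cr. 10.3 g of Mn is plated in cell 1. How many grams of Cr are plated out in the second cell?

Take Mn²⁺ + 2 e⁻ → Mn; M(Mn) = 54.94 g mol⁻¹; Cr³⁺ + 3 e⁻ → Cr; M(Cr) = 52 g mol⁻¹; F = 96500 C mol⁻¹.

6.50 g

n(Mn) = 10.3 / 54.94 = 0.1875 mol.
Since Mn²⁺ + 2 e⁻ → Mn, n(e⁻) passed = 2 × 0.1875 = 0.3750 mol.
Cells in series carry the same charge, so the same 0.3750 mol of electrons passes through cell 2.
Cr³⁺ + 3 e⁻ → Cr, so n(Cr) = 0.3750 / 3 = 0.1250 mol.
m(Cr) = 0.1250 × 52 = 6.50 g.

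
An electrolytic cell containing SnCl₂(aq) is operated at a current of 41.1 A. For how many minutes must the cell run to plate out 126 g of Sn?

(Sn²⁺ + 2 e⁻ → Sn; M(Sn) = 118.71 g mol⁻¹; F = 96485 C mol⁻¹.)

n(Sn) = m/M = 126 / 118.71 = 1.061 mol.
Each Sn atom requires 2 electrons, so n(e⁻) = 2 × 1.061 = 2.123 mol.
Q = n(e⁻)·F = 2.123 × 96485 = 204800 C.
t = Q/I = 204800 / 41.10 A = 4983 s = 83.1 min.

83.1 min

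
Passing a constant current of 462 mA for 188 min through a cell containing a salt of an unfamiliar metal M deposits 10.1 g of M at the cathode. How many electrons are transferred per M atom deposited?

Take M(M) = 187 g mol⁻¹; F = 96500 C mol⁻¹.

Q = I·t = 0.4620 A × 11280 s = 5211 C, so n(e⁻) = 5211/96500 = 0.05400 mol.
n(M) deposited = 10.1 / 187 = 0.05401 mol.
Electrons per atom = n(e⁻)/n(M) = 0.05400 / 0.05401 = 1.00 ≈ 1, so the ion is M⁺.

1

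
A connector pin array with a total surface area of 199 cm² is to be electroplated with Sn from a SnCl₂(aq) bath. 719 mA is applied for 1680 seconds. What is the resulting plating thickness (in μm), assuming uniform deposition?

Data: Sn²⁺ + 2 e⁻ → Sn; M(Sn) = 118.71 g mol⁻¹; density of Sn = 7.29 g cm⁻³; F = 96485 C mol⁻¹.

Q = I·t = 0.7190 × 1680.0 = 1208 C; n(e⁻) = 0.01252 mol.
n(Sn) = n(e⁻)/2 = 0.006260 mol, so m = 0.006260 × 118.71 = 0.7431 g.
Volume = m/ρ = 0.7431 / 7.29 = 0.1019 cm³.
Thickness = V/A = 0.1019 / 199 = 5.12 × 10⁻⁴ cm = 5.12 μm.

5.12 μm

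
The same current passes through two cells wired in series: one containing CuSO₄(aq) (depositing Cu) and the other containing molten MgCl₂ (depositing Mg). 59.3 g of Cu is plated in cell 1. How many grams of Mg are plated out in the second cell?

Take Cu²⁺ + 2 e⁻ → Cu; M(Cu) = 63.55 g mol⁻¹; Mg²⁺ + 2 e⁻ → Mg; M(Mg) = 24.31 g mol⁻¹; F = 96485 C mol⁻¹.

22.7 g

n(Cu) = 59.3 / 63.55 = 0.9331 mol.
Since Cu²⁺ + 2 e⁻ → Cu, n(e⁻) passed = 2 × 0.9331 = 1.866 mol.
Cells in series carry the same charge, so the same 1.866 mol of electrons passes through cell 2.
Mg²⁺ + 2 e⁻ → Mg, so n(Mg) = 1.866 / 2 = 0.9331 mol.
m(Mg) = 0.9331 × 24.31 = 22.7 g.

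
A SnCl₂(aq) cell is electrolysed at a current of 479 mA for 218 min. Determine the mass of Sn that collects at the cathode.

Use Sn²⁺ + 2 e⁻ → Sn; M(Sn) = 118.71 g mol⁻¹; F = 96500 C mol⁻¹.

3.85 g

Q = I·t = 0.4790 A × 13080 s = 6265 C.
n(e⁻) = Q/F = 6265 / 96500 = 0.06493 mol.
Sn²⁺ + 2 e⁻ → Sn, so n(Sn) = n(e⁻)/2 = 0.03246 mol.
m = n·M = 0.03246 × 118.71 = 3.85 g.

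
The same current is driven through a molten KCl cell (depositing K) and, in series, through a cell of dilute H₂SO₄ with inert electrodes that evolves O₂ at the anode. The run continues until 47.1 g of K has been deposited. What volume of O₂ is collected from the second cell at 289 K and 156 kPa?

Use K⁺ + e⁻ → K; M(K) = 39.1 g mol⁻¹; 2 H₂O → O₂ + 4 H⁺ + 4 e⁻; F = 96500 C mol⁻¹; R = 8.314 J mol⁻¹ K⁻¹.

n(K) = 47.1 / 39.1 = 1.205 mol, so n(e⁻) = 1 × 1.205 = 1.205 mol.
The cells are in series, so the same 1.205 mol of electrons passes through the second cell.
2 H₂O → O₂ + 4 H⁺ + 4 e⁻ — 4 mol e⁻ per mol O₂, so n(O₂) = 1.205/4 = 0.3012 mol.
V = nRT/P = (0.3012 × 8.314 × 289) / (156 × 10³) = 0.00464 m³ = 4.64 L.

4.64 L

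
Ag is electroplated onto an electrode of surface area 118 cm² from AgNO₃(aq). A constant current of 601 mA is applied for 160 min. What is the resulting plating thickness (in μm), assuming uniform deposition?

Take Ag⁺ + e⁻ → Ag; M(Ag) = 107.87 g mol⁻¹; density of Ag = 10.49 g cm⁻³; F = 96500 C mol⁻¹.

Q = I·t = 0.6010 × 9600.0 = 5770 C; n(e⁻) = 0.05979 mol.
n(Ag) = n(e⁻)/1 = 0.05979 mol, so m = 0.05979 × 107.87 = 6.449 g.
Volume = m/ρ = 6.449 / 10.49 = 0.6148 cm³.
Thickness = V/A = 0.6148 / 118 = 0.00521 cm = 52.1 μm.

52.1 μm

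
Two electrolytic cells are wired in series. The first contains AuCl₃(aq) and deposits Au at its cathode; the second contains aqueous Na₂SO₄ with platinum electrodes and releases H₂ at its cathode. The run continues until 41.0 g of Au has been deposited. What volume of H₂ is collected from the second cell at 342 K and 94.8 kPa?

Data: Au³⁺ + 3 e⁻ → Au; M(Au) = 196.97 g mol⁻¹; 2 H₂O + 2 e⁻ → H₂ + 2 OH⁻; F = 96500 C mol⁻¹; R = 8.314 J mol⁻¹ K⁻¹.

n(Au) = 41.0 / 196.97 = 0.2082 mol, so n(e⁻) = 3 × 0.2082 = 0.6245 mol.
The cells are in series, so the same 0.6245 mol of electrons passes through the second cell.
2 H₂O + 2 e⁻ → H₂ + 2 OH⁻ — 2 mol e⁻ per mol H₂, so n(H₂) = 0.6245/2 = 0.3122 mol.
V = nRT/P = (0.3122 × 8.314 × 342) / (94.8 × 10³) = 0.00936 m³ = 9.36 L.

9.36 L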